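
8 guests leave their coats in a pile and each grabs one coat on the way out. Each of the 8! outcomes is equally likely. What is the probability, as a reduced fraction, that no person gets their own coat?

2119/5760

Favorable outcomes: !8 = 14833.
Total outcomes: 8! = 40320.
Probability = 14833/40320 = 2119/5760.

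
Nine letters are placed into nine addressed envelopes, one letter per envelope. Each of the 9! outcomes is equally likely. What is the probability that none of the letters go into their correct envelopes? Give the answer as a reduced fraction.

16687/45360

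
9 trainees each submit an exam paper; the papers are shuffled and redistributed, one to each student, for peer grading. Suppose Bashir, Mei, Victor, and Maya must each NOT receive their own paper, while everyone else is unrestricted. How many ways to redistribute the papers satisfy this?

229080

Let A_j be the event that the j-th constrained one is fixed. By inclusion-exclusion over the 4 events:
Σ_{j=0}^{4} (-1)^j C(4,j)(9-j)!
= C(4,0)·9! - C(4,1)·8! + C(4,2)·7! - C(4,3)·6! + C(4,4)·5!
= 362880 - 161280 + 30240 - 2880 + 120
= 229080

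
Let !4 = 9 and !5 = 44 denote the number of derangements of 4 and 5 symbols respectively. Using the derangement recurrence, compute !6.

!6 = (6-1)·(!5 + !4) = 5·(44 + 9) = 5·53 = 265.

265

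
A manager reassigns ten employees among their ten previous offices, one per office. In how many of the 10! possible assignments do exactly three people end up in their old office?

222480

Pick the 3 fixed positions: C(10,3) = 120 ways.
The other 7 form a derangement: !7 = 1854.
Total: 120 × 1854 = 222480.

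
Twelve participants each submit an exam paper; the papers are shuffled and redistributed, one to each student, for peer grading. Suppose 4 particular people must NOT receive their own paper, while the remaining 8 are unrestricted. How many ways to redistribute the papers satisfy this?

339696000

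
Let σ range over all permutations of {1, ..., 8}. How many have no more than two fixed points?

# with exactly i fixed is C(8,i)·!(8-i); sum over i=0..2:
  i=0: C(8,0)·!8 = 1·14833 = 14833
  i=1: C(8,1)·!7 = 8·1854 = 14832
  i=2: C(8,2)·!6 = 28·265 = 7420
Total = 37085.

37085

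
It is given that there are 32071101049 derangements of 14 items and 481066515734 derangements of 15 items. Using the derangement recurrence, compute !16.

7697064251745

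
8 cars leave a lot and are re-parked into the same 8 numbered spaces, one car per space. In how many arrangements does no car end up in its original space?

Use !n = n·!(n-1) + (-1)^n.
!8 = 8·1854 + 1 = 14833

14833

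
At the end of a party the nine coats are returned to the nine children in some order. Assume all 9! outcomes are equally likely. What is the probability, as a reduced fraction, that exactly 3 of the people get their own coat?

Favorable outcomes: C(9,3)·!6 = 84·265 = 22260.
Total outcomes: 9! = 362880.
Probability = 22260/362880 = 53/864.

53/864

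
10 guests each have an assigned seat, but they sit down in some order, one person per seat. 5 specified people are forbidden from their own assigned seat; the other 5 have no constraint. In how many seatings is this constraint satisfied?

2170680

Let A_j be the event that the j-th constrained one is fixed. By inclusion-exclusion over the 5 events:
Σ_{j=0}^{5} (-1)^j C(5,j)(10-j)!
= C(5,0)·10! - C(5,1)·9! + C(5,2)·8! - C(5,3)·7! + C(5,4)·6! - C(5,5)·5!
= 3628800 - 1814400 + 403200 - 50400 + 3600 - 120
= 2170680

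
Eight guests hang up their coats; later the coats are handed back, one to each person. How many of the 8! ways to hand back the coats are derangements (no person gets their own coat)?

!8 is the nearest integer to 8!/e.
8! = 40320, and 40320/e ≈ 14832.90, so !8 = 14833.

14833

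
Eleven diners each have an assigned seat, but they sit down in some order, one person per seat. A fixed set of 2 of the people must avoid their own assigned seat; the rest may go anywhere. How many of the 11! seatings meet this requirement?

Let A_j be the event that the j-th constrained one is fixed. By inclusion-exclusion over the 2 events:
Σ_{j=0}^{2} (-1)^j C(2,j)(11-j)!
= C(2,0)·11! - C(2,1)·10! + C(2,2)·9!
= 39916800 - 7257600 + 362880
= 33022080

33022080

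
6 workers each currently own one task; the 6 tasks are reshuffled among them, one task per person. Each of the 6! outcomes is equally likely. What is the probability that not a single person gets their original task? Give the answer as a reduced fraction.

53/144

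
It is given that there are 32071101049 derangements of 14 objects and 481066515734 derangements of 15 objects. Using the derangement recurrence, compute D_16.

D_16 = (16-1)·(D_15 + D_14) = 15·(481066515734 + 32071101049) = 15·513137616783 = 7697064251745.

7697064251745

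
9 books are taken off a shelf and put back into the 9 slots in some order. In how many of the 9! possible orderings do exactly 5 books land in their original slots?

Pick the 5 fixed positions: C(9,5) = 126 ways.
The remaining 4 must be deranged: !4 = 9.
Total: 126 × 9 = 1134.

1134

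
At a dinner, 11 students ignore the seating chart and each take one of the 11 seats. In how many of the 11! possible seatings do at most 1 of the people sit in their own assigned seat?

Sum C(11,i)·!(11-i) for i = 0..1:
  i=0: C(11,0)·!11 = 1·14684570 = 14684570
  i=1: C(11,1)·!10 = 11·1334961 = 14684571
Total = 29369141.

29369141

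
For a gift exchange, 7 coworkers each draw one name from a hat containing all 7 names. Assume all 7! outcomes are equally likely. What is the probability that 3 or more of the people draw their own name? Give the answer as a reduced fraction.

407/5040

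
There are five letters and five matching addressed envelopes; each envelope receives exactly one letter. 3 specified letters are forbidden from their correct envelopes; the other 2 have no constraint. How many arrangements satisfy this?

64

Let A_j be the event that the j-th constrained one is fixed. By inclusion-exclusion over the 3 events:
Σ_{j=0}^{3} (-1)^j C(3,j)(5-j)!
= C(3,0)·5! - C(3,1)·4! + C(3,2)·3! - C(3,3)·2!
= 120 - 72 + 18 - 2
= 64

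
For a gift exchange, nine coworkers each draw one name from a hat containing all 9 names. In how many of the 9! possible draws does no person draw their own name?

By inclusion-exclusion, !9 = Σ (-1)^k · 9!/k! for k=0..9
= 9! - 9!/1! + 9!/2! - 9!/3! + 9!/4! - 9!/5! + 9!/6! - 9!/7! + 9!/8! - 9!/9!
= 362880 - 362880 + 181440 - 60480 + 15120 - 3024 + 504 - 72 + 9 - 1
= 133496

133496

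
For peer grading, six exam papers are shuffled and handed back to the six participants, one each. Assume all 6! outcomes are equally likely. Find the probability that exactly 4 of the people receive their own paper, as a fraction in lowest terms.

1/48

Favorable outcomes: C(6,4)·!2 = 15·1 = 15.
Total outcomes: 6! = 720.
Probability = 15/720 = 1/48.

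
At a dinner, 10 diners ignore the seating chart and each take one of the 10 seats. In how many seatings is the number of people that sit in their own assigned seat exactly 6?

1890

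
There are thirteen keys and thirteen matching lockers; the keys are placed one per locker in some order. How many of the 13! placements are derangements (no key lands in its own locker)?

The subfactorial !13 = [13!/e] (nearest integer).
13! = 6227020800, and 6227020800/e ≈ 2290792932.07, so !13 = 2290792932.

2290792932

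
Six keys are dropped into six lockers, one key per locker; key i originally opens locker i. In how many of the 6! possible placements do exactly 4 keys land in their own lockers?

Choose which 4 of the 6 are fixed: C(6,4) = 15.
The other 2 form a derangement: !2 = 1.
Total: 15 × 1 = 15.

15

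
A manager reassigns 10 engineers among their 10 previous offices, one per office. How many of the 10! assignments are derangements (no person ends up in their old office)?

Use !n = n·!(n-1) + (-1)^n.
!10 = 10·133496 + 1 = 1334961

1334961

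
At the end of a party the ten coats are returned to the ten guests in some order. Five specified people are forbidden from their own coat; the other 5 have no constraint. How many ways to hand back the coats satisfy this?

Let A_j be the event that the j-th constrained one is fixed. By inclusion-exclusion over the 5 events:
Σ_{j=0}^{5} (-1)^j C(5,j)(10-j)!
= C(5,0)·10! - C(5,1)·9! + C(5,2)·8! - C(5,3)·7! + C(5,4)·6! - C(5,5)·5!
= 3628800 - 1814400 + 403200 - 50400 + 3600 - 120
= 2170680

2170680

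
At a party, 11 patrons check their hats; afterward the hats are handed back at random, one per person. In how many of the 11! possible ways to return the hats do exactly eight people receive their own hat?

330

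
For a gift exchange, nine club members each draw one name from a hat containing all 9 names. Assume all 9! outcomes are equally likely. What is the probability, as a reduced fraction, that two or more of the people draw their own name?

Favorable outcomes: Σ_{i≥2} C(9,i)·!(9-i) = 36·1854 + 84·265 + 126·44 + 126·9 + 84·2 + 36·1 + 9·0 + 1·1 = 95887.
Total outcomes: 9! = 362880.
Probability = 95887/362880 = 95887/362880.

95887/362880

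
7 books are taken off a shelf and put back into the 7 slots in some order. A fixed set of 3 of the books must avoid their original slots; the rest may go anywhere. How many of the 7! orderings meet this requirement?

Let A_j be the event that the j-th constrained one is fixed. By inclusion-exclusion over the 3 events:
Σ_{j=0}^{3} (-1)^j C(3,j)(7-j)!
= C(3,0)·7! - C(3,1)·6! + C(3,2)·5! - C(3,3)·4!
= 5040 - 2160 + 360 - 24
= 3216

3216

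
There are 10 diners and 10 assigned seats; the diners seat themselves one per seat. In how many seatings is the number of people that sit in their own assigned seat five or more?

13264

# with exactly i fixed is C(10,i)·!(10-i); sum over i=5..10:
  i=5: C(10,5)·!5 = 252·44 = 11088
  i=6: C(10,6)·!4 = 210·9 = 1890
  i=7: C(10,7)·!3 = 120·2 = 240
  i=8: C(10,8)·!2 = 45·1 = 45
  i=9: C(10,9)·!1 = 10·0 = 0
  i=10: C(10,10)·!0 = 1·1 = 1
Total = 13264.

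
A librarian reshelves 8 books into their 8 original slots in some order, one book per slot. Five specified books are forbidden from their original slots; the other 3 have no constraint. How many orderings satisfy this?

Let A_j be the event that the j-th constrained one is fixed. By inclusion-exclusion over the 5 events:
Σ_{j=0}^{5} (-1)^j C(5,j)(8-j)!
= C(5,0)·8! - C(5,1)·7! + C(5,2)·6! - C(5,3)·5! + C(5,4)·4! - C(5,5)·3!
= 40320 - 25200 + 7200 - 1200 + 120 - 6
= 21234

21234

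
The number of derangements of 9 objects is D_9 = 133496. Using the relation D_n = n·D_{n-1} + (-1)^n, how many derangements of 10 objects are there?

1334961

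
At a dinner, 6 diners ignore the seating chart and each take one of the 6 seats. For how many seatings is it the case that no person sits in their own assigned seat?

265

!6 is the nearest integer to 6!/e.
6! = 720, and 720/e ≈ 264.87, so !6 = 265.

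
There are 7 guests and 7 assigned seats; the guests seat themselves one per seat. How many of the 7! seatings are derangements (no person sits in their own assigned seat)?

1854

Use !n = (n-1)(!(n-1) + !(n-2)).
!7 = 6·(265 + 44) = 6·309 = 1854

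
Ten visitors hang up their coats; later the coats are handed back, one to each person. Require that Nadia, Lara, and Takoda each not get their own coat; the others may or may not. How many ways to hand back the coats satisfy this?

2656080

Let A_j be the event that the j-th constrained one is fixed. By inclusion-exclusion over the 3 events:
Σ_{j=0}^{3} (-1)^j C(3,j)(10-j)!
= C(3,0)·10! - C(3,1)·9! + C(3,2)·8! - C(3,3)·7!
= 3628800 - 1088640 + 120960 - 5040
= 2656080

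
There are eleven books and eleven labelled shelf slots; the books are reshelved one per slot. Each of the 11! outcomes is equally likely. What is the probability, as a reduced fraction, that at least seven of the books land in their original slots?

839/9979200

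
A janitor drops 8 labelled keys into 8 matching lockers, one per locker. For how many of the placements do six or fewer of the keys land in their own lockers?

40319

Sum C(8,i)·!(8-i) for i = 0..6:
  i=0: C(8,0)·!8 = 1·14833 = 14833
  i=1: C(8,1)·!7 = 8·1854 = 14832
  i=2: C(8,2)·!6 = 28·265 = 7420
  i=3: C(8,3)·!5 = 56·44 = 2464
  i=4: C(8,4)·!4 = 70·9 = 630
  i=5: C(8,5)·!3 = 56·2 = 112
  i=6: C(8,6)·!2 = 28·1 = 28
Total = 40319.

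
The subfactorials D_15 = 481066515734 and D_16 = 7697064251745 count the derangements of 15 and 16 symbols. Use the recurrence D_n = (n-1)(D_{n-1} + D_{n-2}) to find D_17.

130850092279664

D_17 = (17-1)·(D_16 + D_15) = 16·(7697064251745 + 481066515734) = 16·8178130767479 = 130850092279664.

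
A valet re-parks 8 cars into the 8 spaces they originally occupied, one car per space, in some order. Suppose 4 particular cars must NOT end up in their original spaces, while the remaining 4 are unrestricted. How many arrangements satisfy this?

24024

Inclusion-exclusion on the 4 forbidden self-matches:
Σ_{j=0}^{4} (-1)^j C(4,j)(8-j)!
= C(4,0)·8! - C(4,1)·7! + C(4,2)·6! - C(4,3)·5! + C(4,4)·4!
= 40320 - 20160 + 4320 - 480 + 24
= 24024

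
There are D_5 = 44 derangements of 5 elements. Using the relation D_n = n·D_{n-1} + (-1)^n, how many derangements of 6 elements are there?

265

D_6 = 6·44 + 1 = 265.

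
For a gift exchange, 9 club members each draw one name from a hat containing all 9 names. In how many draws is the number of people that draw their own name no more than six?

362843

Sum C(9,i)·!(9-i) for i = 0..6:
  i=0: C(9,0)·!9 = 1·133496 = 133496
  i=1: C(9,1)·!8 = 9·14833 = 133497
  i=2: C(9,2)·!7 = 36·1854 = 66744
  i=3: C(9,3)·!6 = 84·265 = 22260
  i=4: C(9,4)·!5 = 126·44 = 5544
  i=5: C(9,5)·!4 = 126·9 = 1134
  i=6: C(9,6)·!3 = 84·2 = 168
Total = 362843.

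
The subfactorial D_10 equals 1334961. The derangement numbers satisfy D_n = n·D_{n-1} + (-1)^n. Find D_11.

14684570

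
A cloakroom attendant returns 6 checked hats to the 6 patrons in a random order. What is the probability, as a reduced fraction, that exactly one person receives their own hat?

11/30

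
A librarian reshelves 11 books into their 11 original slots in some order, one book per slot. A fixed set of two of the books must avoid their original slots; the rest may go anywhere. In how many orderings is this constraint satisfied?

33022080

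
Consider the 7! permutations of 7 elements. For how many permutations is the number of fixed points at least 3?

407

# with exactly i fixed is C(7,i)·!(7-i); sum over i=3..7:
  i=3: C(7,3)·!4 = 35·9 = 315
  i=4: C(7,4)·!3 = 35·2 = 70
  i=5: C(7,5)·!2 = 21·1 = 21
  i=6: C(7,6)·!1 = 7·0 = 0
  i=7: C(7,7)·!0 = 1·1 = 1
Total = 407.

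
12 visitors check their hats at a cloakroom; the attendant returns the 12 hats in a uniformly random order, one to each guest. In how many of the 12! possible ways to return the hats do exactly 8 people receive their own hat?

Choose which 8 of the 12 are fixed: C(12,8) = 495.
The remaining 4 must be deranged: !4 = 9.
Total: 495 × 9 = 4455.

4455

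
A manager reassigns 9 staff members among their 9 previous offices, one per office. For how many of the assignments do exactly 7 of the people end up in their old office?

36

Choose which 7 of the 9 are fixed: C(9,7) = 36.
The remaining 2 must be deranged: !2 = 1.
Total: 36 × 1 = 36.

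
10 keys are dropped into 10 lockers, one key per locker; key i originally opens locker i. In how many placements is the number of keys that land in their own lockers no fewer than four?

68914

Sum C(10,i)·!(10-i) for i = 4..10:
  i=4: C(10,4)·!6 = 210·265 = 55650
  i=5: C(10,5)·!5 = 252·44 = 11088
  i=6: C(10,6)·!4 = 210·9 = 1890
  i=7: C(10,7)·!3 = 120·2 = 240
  i=8: C(10,8)·!2 = 45·1 = 45
  i=9: C(10,9)·!1 = 10·0 = 0
  i=10: C(10,10)·!0 = 1·1 = 1
Total = 68914.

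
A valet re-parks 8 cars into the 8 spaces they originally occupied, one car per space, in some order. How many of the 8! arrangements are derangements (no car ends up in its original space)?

14833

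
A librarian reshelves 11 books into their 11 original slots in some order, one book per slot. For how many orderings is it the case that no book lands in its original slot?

14684570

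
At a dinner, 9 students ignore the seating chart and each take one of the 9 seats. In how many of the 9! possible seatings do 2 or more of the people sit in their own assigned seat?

# with exactly i fixed is C(9,i)·!(9-i); sum over i=2..9:
  i=2: C(9,2)·!7 = 36·1854 = 66744
  i=3: C(9,3)·!6 = 84·265 = 22260
  i=4: C(9,4)·!5 = 126·44 = 5544
  i=5: C(9,5)·!4 = 126·9 = 1134
  i=6: C(9,6)·!3 = 84·2 = 168
  i=7: C(9,7)·!2 = 36·1 = 36
  i=8: C(9,8)·!1 = 9·0 = 0
  i=9: C(9,9)·!0 = 1·1 = 1
Total = 95887.

95887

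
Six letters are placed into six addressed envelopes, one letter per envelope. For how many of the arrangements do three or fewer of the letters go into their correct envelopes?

# with exactly i fixed is C(6,i)·!(6-i); sum over i=0..3:
  i=0: C(6,0)·!6 = 1·265 = 265
  i=1: C(6,1)·!5 = 6·44 = 264
  i=2: C(6,2)·!4 = 15·9 = 135
  i=3: C(6,3)·!3 = 20·2 = 40
Total = 704.

704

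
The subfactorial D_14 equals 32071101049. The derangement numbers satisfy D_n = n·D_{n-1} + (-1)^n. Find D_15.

D_15 = 15·32071101049 - 1 = 481066515734.

481066515734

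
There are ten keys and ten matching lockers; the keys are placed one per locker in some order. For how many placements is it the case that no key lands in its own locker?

The subfactorial !10 = [10!/e] (nearest integer).
10! = 3628800, and 3628800/e ≈ 1334960.92, so !10 = 1334961.

1334961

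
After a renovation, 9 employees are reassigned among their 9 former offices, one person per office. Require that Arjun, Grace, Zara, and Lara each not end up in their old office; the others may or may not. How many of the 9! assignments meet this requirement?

229080

Inclusion-exclusion on the 4 forbidden self-matches:
Σ_{j=0}^{4} (-1)^j C(4,j)(9-j)!
= C(4,0)·9! - C(4,1)·8! + C(4,2)·7! - C(4,3)·6! + C(4,4)·5!
= 362880 - 161280 + 30240 - 2880 + 120
= 229080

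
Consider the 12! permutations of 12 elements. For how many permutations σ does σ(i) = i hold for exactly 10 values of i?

66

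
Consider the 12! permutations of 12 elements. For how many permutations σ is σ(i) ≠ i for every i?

!12 is the nearest integer to 12!/e.
12! = 479001600, and 479001600/e ≈ 176214840.93, so !12 = 176214841.

176214841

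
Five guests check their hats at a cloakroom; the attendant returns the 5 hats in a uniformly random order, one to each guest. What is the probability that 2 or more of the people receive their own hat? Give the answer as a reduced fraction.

31/120

Favorable outcomes: Σ_{i≥2} C(5,i)·!(5-i) = 10·2 + 10·1 + 5·0 + 1·1 = 31.
Total outcomes: 5! = 120.
Probability = 31/120 = 31/120.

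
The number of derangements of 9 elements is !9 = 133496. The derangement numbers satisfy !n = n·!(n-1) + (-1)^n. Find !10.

!10 = 10·133496 + 1 = 1334961.

1334961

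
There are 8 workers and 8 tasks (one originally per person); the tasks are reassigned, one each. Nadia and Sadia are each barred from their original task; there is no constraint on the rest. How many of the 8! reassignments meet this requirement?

30960

Let A_j be the event that the j-th constrained one is fixed. By inclusion-exclusion over the 2 events:
Σ_{j=0}^{2} (-1)^j C(2,j)(8-j)!
= C(2,0)·8! - C(2,1)·7! + C(2,2)·6!
= 40320 - 10080 + 720
= 30960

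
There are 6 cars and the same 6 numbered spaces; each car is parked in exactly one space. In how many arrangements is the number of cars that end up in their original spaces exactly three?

40

Choose which 3 of the 6 are fixed: C(6,3) = 20.
The remaining 3 must be deranged: !3 = 2.
Total: 20 × 2 = 40.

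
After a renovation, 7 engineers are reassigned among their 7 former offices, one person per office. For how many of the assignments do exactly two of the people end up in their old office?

924

Pick the 2 fixed positions: C(7,2) = 21 ways.
The other 5 form a derangement: !5 = 44.
Total: 21 × 44 = 924.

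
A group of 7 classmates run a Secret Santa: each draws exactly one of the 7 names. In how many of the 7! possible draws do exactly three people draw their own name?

Pick the 3 fixed positions: C(7,3) = 35 ways.
The remaining 4 must be deranged: !4 = 9.
Total: 35 × 9 = 315.

315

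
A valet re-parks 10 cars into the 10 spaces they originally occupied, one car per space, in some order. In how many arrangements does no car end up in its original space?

Recurrence: !10 = 9·(!9 + !8).
!10 = 9·(133496 + 14833) = 9·148329 = 1334961

1334961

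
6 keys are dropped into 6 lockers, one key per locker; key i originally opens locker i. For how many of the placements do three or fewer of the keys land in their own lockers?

704

# with exactly i fixed is C(6,i)·!(6-i); sum over i=0..3:
  i=0: C(6,0)·!6 = 1·265 = 265
  i=1: C(6,1)·!5 = 6·44 = 264
  i=2: C(6,2)·!4 = 15·9 = 135
  i=3: C(6,3)·!3 = 20·2 = 40
Total = 704.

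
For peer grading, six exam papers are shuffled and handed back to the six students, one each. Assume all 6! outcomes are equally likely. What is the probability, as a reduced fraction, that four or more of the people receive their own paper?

1/45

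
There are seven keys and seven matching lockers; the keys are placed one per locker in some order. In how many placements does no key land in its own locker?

1854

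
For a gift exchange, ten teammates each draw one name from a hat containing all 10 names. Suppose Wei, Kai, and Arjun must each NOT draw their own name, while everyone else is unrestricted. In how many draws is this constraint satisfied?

2656080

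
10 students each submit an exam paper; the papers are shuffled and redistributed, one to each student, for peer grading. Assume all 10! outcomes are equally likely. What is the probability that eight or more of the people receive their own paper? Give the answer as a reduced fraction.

23/1814400

Favorable outcomes: Σ_{i≥8} C(10,i)·!(10-i) = 45·1 + 10·0 + 1·1 = 46.
Total outcomes: 10! = 3628800.
Probability = 46/3628800 = 23/1814400.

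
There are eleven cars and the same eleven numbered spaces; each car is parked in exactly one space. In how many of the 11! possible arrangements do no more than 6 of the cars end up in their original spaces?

39913444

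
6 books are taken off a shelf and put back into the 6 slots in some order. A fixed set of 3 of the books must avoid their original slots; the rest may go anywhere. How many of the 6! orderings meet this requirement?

426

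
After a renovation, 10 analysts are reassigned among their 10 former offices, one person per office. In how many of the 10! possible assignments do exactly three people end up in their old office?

222480

Choose which 3 of the 10 are fixed: C(10,3) = 120.
The other 7 form a derangement: !7 = 1854.
Total: 120 × 1854 = 222480.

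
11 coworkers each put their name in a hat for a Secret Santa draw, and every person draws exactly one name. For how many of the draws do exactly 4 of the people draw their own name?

Choose which 4 of the 11 are fixed: C(11,4) = 330.
The other 7 form a derangement: !7 = 1854.
Total: 330 × 1854 = 611820.

611820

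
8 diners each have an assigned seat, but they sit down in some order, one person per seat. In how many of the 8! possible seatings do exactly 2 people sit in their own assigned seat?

Pick the 2 fixed positions: C(8,2) = 28 ways.
The other 6 form a derangement: !6 = 265.
Total: 28 × 265 = 7420.

7420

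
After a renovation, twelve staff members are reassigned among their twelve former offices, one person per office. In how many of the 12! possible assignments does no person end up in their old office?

Use !n = n·!(n-1) + (-1)^n.
!12 = 12·14684570 + 1 = 176214841

176214841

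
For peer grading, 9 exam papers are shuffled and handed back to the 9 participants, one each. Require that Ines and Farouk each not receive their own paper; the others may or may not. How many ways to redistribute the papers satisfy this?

287280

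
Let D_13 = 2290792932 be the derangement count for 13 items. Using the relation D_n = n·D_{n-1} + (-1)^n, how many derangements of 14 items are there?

32071101049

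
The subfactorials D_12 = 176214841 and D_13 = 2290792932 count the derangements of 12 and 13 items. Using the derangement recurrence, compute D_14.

D_14 = (14-1)·(D_13 + D_12) = 13·(2290792932 + 176214841) = 13·2467007773 = 32071101049.

32071101049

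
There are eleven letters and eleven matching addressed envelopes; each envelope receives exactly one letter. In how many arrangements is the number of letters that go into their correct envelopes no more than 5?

# with exactly i fixed is C(11,i)·!(11-i); sum over i=0..5:
  i=0: C(11,0)·!11 = 1·14684570 = 14684570
  i=1: C(11,1)·!10 = 11·1334961 = 14684571
  i=2: C(11,2)·!9 = 55·133496 = 7342280
  i=3: C(11,3)·!8 = 165·14833 = 2447445
  i=4: C(11,4)·!7 = 330·1854 = 611820
  i=5: C(11,5)·!6 = 462·265 = 122430
Total = 39893116.

39893116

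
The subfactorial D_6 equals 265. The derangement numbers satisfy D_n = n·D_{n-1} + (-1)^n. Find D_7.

1854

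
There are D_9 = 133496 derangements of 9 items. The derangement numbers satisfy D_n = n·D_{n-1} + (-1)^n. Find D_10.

1334961

D_10 = 10·133496 + 1 = 1334961.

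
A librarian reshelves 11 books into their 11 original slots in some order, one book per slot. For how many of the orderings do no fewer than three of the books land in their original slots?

3205379

# with exactly i fixed is C(11,i)·!(11-i); sum over i=3..11:
  i=3: C(11,3)·!8 = 165·14833 = 2447445
  i=4: C(11,4)·!7 = 330·1854 = 611820
  i=5: C(11,5)·!6 = 462·265 = 122430
  i=6: C(11,6)·!5 = 462·44 = 20328
  i=7: C(11,7)·!4 = 330·9 = 2970
  i=8: C(11,8)·!3 = 165·2 = 330
  i=9: C(11,9)·!2 = 55·1 = 55
  i=10: C(11,10)·!1 = 11·0 = 0
  i=11: C(11,11)·!0 = 1·1 = 1
Total = 3205379.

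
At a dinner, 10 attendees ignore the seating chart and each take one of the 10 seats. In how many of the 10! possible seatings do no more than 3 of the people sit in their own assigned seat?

3559886

# with exactly i fixed is C(10,i)·!(10-i); sum over i=0..3:
  i=0: C(10,0)·!10 = 1·1334961 = 1334961
  i=1: C(10,1)·!9 = 10·133496 = 1334960
  i=2: C(10,2)·!8 = 45·14833 = 667485
  i=3: C(10,3)·!7 = 120·1854 = 222480
Total = 3559886.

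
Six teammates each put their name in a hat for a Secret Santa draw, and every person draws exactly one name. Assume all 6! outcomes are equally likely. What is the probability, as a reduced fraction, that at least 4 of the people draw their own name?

Favorable outcomes: Σ_{i≥4} C(6,i)·!(6-i) = 15·1 + 6·0 + 1·1 = 16.
Total outcomes: 6! = 720.
Probability = 16/720 = 1/45.

1/45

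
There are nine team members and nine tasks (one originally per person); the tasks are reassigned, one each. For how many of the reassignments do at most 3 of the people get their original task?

Sum C(9,i)·!(9-i) for i = 0..3:
  i=0: C(9,0)·!9 = 1·133496 = 133496
  i=1: C(9,1)·!8 = 9·14833 = 133497
  i=2: C(9,2)·!7 = 36·1854 = 66744
  i=3: C(9,3)·!6 = 84·265 = 22260
Total = 355997.

355997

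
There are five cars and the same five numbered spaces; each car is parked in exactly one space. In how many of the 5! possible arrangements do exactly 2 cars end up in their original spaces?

20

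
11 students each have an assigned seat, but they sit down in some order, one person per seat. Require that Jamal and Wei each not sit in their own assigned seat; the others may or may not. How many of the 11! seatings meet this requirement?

33022080

Inclusion-exclusion on the 2 forbidden self-matches:
Σ_{j=0}^{2} (-1)^j C(2,j)(11-j)!
= C(2,0)·11! - C(2,1)·10! + C(2,2)·9!
= 39916800 - 7257600 + 362880
= 33022080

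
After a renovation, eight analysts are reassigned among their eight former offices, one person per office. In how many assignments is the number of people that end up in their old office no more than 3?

39549

# with exactly i fixed is C(8,i)·!(8-i); sum over i=0..3:
  i=0: C(8,0)·!8 = 1·14833 = 14833
  i=1: C(8,1)·!7 = 8·1854 = 14832
  i=2: C(8,2)·!6 = 28·265 = 7420
  i=3: C(8,3)·!5 = 56·44 = 2464
Total = 39549.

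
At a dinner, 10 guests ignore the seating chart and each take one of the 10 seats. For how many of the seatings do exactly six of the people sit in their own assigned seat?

1890

Pick the 6 fixed positions: C(10,6) = 210 ways.
The remaining 4 must be deranged: !4 = 9.
Total: 210 × 9 = 1890.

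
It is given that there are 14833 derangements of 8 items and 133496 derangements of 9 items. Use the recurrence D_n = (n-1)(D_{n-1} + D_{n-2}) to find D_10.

1334961

D_10 = (10-1)·(D_9 + D_8) = 9·(133496 + 14833) = 9·148329 = 1334961.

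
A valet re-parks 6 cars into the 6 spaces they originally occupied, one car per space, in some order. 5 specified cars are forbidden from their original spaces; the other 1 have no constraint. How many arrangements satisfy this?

309

Let A_j be the event that the j-th constrained one is fixed. By inclusion-exclusion over the 5 events:
Σ_{j=0}^{5} (-1)^j C(5,j)(6-j)!
= C(5,0)·6! - C(5,1)·5! + C(5,2)·4! - C(5,3)·3! + C(5,4)·2! - C(5,5)·1!
= 720 - 600 + 240 - 60 + 10 - 1
= 309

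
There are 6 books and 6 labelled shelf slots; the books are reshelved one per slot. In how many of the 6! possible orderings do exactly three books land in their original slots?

Pick the 3 fixed positions: C(6,3) = 20 ways.
The other 3 form a derangement: !3 = 2.
Total: 20 × 2 = 40.

40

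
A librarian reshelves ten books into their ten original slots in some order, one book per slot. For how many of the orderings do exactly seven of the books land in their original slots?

Choose which 7 of the 10 are fixed: C(10,7) = 120.
The remaining 3 must be deranged: !3 = 2.
Total: 120 × 2 = 240.

240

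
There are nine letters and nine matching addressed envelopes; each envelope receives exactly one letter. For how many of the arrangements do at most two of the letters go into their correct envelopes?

333737

# with exactly i fixed is C(9,i)·!(9-i); sum over i=0..2:
  i=0: C(9,0)·!9 = 1·133496 = 133496
  i=1: C(9,1)·!8 = 9·14833 = 133497
  i=2: C(9,2)·!7 = 36·1854 = 66744
Total = 333737.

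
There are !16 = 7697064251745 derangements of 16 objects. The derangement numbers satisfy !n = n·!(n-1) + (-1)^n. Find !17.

!17 = 17·7697064251745 - 1 = 130850092279664.

130850092279664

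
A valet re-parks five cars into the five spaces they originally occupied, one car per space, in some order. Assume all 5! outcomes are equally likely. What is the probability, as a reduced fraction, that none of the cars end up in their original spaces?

Favorable outcomes: !5 = 44.
Total outcomes: 5! = 120.
Probability = 44/120 = 11/30.

11/30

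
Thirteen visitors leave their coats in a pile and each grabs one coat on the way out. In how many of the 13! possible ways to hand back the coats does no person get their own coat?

2290792932

!13 is the nearest integer to 13!/e.
13! = 6227020800, and 6227020800/e ≈ 2290792932.07, so !13 = 2290792932.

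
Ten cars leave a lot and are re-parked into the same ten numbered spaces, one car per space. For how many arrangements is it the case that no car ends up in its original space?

The number of derangements of 10 is !10 = Σ_{k=0}^{10} (-1)^k·10!/k!
= 10! - 10!/1! + 10!/2! - 10!/3! + 10!/4! - 10!/5! + 10!/6! - 10!/7! + 10!/8! - 10!/9! + 10!/10!
= 3628800 - 3628800 + 1814400 - 604800 + 151200 - 30240 + 5040 - 720 + 90 - 10 + 1
= 1334961

1334961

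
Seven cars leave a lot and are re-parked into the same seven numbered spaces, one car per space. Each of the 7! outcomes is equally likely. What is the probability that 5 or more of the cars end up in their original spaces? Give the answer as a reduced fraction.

11/2520

Favorable outcomes: Σ_{i≥5} C(7,i)·!(7-i) = 21·1 + 7·0 + 1·1 = 22.
Total outcomes: 7! = 5040.
Probability = 22/5040 = 11/2520.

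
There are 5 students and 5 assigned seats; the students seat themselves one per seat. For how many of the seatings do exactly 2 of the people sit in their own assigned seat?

20

Pick the 2 fixed positions: C(5,2) = 10 ways.
The remaining 3 must be deranged: !3 = 2.
Total: 10 × 2 = 20.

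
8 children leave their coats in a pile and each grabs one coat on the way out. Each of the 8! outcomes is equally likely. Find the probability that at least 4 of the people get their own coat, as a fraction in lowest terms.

257/13440

Favorable outcomes: Σ_{i≥4} C(8,i)·!(8-i) = 70·9 + 56·2 + 28·1 + 8·0 + 1·1 = 771.
Total outcomes: 8! = 40320.
Probability = 771/40320 = 257/13440.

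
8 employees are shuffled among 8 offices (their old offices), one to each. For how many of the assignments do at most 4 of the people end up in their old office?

40179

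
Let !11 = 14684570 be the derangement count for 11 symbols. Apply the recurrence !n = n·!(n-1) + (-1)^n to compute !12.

!12 = 12·14684570 + 1 = 176214841.

176214841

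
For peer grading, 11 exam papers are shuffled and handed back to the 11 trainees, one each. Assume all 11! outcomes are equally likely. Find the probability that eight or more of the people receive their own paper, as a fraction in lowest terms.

193/19958400

Favorable outcomes: Σ_{i≥8} C(11,i)·!(11-i) = 165·2 + 55·1 + 11·0 + 1·1 = 386.
Total outcomes: 11! = 39916800.
Probability = 386/39916800 = 193/19958400.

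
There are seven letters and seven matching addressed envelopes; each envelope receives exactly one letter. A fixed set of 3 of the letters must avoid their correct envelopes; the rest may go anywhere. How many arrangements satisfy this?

3216

Let A_j be the event that the j-th constrained one is fixed. By inclusion-exclusion over the 3 events:
Σ_{j=0}^{3} (-1)^j C(3,j)(7-j)!
= C(3,0)·7! - C(3,1)·6! + C(3,2)·5! - C(3,3)·4!
= 5040 - 2160 + 360 - 24
= 3216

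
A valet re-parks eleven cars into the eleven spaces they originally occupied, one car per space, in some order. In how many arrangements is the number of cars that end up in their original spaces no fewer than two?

Sum C(11,i)·!(11-i) for i = 2..11:
  i=2: C(11,2)·!9 = 55·133496 = 7342280
  i=3: C(11,3)·!8 = 165·14833 = 2447445
  i=4: C(11,4)·!7 = 330·1854 = 611820
  i=5: C(11,5)·!6 = 462·265 = 122430
  i=6: C(11,6)·!5 = 462·44 = 20328
  i=7: C(11,7)·!4 = 330·9 = 2970
  i=8: C(11,8)·!3 = 165·2 = 330
  i=9: C(11,9)·!2 = 55·1 = 55
  i=10: C(11,10)·!1 = 11·0 = 0
  i=11: C(11,11)·!0 = 1·1 = 1
Total = 10547659.

10547659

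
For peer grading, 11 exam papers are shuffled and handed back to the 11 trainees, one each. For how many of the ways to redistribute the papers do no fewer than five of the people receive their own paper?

Sum C(11,i)·!(11-i) for i = 5..11:
  i=5: C(11,5)·!6 = 462·265 = 122430
  i=6: C(11,6)·!5 = 462·44 = 20328
  i=7: C(11,7)·!4 = 330·9 = 2970
  i=8: C(11,8)·!3 = 165·2 = 330
  i=9: C(11,9)·!2 = 55·1 = 55
  i=10: C(11,10)·!1 = 11·0 = 0
  i=11: C(11,11)·!0 = 1·1 = 1
Total = 146114.

146114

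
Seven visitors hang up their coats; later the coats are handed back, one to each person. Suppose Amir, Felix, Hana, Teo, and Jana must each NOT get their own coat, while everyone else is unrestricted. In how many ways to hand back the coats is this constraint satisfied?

2428

Let A_j be the event that the j-th constrained one is fixed. By inclusion-exclusion over the 5 events:
Σ_{j=0}^{5} (-1)^j C(5,j)(7-j)!
= C(5,0)·7! - C(5,1)·6! + C(5,2)·5! - C(5,3)·4! + C(5,4)·3! - C(5,5)·2!
= 5040 - 3600 + 1200 - 240 + 30 - 2
= 2428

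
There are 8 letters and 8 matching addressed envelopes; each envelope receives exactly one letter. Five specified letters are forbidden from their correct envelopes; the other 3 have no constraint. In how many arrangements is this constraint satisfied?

21234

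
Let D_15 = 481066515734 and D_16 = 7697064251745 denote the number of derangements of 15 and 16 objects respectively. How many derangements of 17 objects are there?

D_17 = (17-1)·(D_16 + D_15) = 16·(7697064251745 + 481066515734) = 16·8178130767479 = 130850092279664.

130850092279664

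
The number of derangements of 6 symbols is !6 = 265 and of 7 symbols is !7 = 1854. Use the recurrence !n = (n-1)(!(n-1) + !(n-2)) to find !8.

!8 = (8-1)·(!7 + !6) = 7·(1854 + 265) = 7·2119 = 14833.

14833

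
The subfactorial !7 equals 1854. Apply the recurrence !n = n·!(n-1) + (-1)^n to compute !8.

!8 = 8·1854 + 1 = 14833.

14833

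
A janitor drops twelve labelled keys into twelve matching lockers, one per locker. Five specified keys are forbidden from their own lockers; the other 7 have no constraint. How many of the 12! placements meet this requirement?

312273360

Inclusion-exclusion on the 5 forbidden self-matches:
Σ_{j=0}^{5} (-1)^j C(5,j)(12-j)!
= C(5,0)·12! - C(5,1)·11! + C(5,2)·10! - C(5,3)·9! + C(5,4)·8! - C(5,5)·7!
= 479001600 - 199584000 + 36288000 - 3628800 + 201600 - 5040
= 312273360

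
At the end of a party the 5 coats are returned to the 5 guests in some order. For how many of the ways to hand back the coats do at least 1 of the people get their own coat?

# with exactly i fixed is C(5,i)·!(5-i); sum over i=1..5:
  i=1: C(5,1)·!4 = 5·9 = 45
  i=2: C(5,2)·!3 = 10·2 = 20
  i=3: C(5,3)·!2 = 10·1 = 10
  i=4: C(5,4)·!1 = 5·0 = 0
  i=5: C(5,5)·!0 = 1·1 = 1
Total = 76.

76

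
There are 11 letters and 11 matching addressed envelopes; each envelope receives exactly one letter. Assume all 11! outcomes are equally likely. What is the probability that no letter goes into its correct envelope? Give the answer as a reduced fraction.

1468457/3991680

Favorable outcomes: !11 = 14684570.
Total outcomes: 11! = 39916800.
Probability = 14684570/39916800 = 1468457/3991680.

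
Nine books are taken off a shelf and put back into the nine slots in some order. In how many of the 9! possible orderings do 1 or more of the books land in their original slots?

Sum C(9,i)·!(9-i) for i = 1..9:
  i=1: C(9,1)·!8 = 9·14833 = 133497
  i=2: C(9,2)·!7 = 36·1854 = 66744
  i=3: C(9,3)·!6 = 84·265 = 22260
  i=4: C(9,4)·!5 = 126·44 = 5544
  i=5: C(9,5)·!4 = 126·9 = 1134
  i=6: C(9,6)·!3 = 84·2 = 168
  i=7: C(9,7)·!2 = 36·1 = 36
  i=8: C(9,8)·!1 = 9·0 = 0
  i=9: C(9,9)·!0 = 1·1 = 1
Total = 229384.

229384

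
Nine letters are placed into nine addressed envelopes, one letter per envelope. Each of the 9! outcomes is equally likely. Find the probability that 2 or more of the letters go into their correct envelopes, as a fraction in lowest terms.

Favorable outcomes: Σ_{i≥2} C(9,i)·!(9-i) = 36·1854 + 84·265 + 126·44 + 126·9 + 84·2 + 36·1 + 9·0 + 1·1 = 95887.
Total outcomes: 9! = 362880.
Probability = 95887/362880 = 95887/362880.

95887/362880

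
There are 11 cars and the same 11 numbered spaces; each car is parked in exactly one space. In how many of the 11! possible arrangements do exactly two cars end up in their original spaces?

7342280

Pick the 2 fixed positions: C(11,2) = 55 ways.
The other 9 form a derangement: !9 = 133496.
Total: 55 × 133496 = 7342280.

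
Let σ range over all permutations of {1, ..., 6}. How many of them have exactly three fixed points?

40

Pick the 3 fixed positions: C(6,3) = 20 ways.
The other 3 form a derangement: !3 = 2.
Total: 20 × 2 = 40.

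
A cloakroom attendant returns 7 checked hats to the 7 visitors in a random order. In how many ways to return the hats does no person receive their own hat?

1854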